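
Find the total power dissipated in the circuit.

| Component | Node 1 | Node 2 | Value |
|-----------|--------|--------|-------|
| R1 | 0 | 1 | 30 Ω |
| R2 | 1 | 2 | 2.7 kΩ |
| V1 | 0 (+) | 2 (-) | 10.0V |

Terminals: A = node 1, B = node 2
Nodal analysis, taking node 2 as the 0 V reference.
Source V1 fixes V_0 = 10 V.
KCL at each unknown node (sum of currents leaving = 0; resistances in Ω):
  Node 1: (V_1 - 10)/30 + (V_1 - 0)/2700 = 0
Collecting terms: 0.0337 × V_1 = 0.3333  =>  V_1 = 9.89 V
Power in each resistor, P = (ΔV)²/R:
  P_R1 = (10 - 9.89)²/30 = 0.0004025 W
  P_R2 = (9.89 - 0)²/2700 = 0.03623 W
P_total = P_R1 + P_R2 = 0.03663 W

Final answer: 0.03663 W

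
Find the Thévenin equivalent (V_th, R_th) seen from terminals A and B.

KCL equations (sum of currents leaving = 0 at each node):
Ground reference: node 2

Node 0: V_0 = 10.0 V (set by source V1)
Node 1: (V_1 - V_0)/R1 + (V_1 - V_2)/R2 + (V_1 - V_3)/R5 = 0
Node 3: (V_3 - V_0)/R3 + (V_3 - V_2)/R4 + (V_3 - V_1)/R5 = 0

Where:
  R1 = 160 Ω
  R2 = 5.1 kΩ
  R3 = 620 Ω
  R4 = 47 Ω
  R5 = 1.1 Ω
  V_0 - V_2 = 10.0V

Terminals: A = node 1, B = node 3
Step 1 — V_th is the open-circuit voltage V_A - V_B (nothing connected across the terminals).
Nodal analysis, taking node 2 as the 0 V reference.
Source V1 fixes V_0 = 10 V.
KCL at each unknown node (sum of currents leaving = 0; resistances in Ω):
  Node 1: (V_1 - 10)/160 + (V_1 - 0)/5100 + (V_1 - V_3)/1.1 = 0
  Node 3: (V_3 - 10)/620 + (V_3 - 0)/47 + (V_3 - V_1)/1.1 = 0
Collecting terms (coefficients in siemens):
  0.9155·V_1 - 0.9091·V_3 = 0.0625
  0.932·V_3 - 0.9091·V_1 = 0.01613
Determinant D = (0.9155)(0.932) - (-0.9091)(-0.9091) = 0.02682
V_1 = [(0.0625)(0.932) - (-0.9091)(0.01613)]/D = 2.719 V
V_3 = [(0.9155)(0.01613) - (0.0625)(-0.9091)]/D = 2.669 V
V_th = V_1 - V_3 = 2.719 - 2.669 = 0.04947 V
Step 2 — R_th: zero the source — replace V1 by a short circuit (node 2 merges into node 0) — and find the resistance seen between A (node 1) and B (node 3).
Reduce the network between node 1 (A) and node 3 (B) by series/parallel combination:
  Rp1 = R1 ‖ R2 (parallel, both between nodes 0 and 1) = 1/(1/160 + 1/5100) = 155.1 Ω
  Rp2 = R3 ‖ R4 (parallel, both between nodes 0 and 3) = 1/(1/620 + 1/47) = 43.69 Ω
  Rs1 = Rp1 + Rp2 (series, joined only at node 0) = 155.1 + 43.69 = 198.8 Ω
  Rp3 = R5 ‖ Rs1 (parallel, both between nodes 1 and 3) = 1/(1/1.1 + 1/198.8) = 1.094 Ω
R_th = 1.094 Ω

Final answer: V_th = 0.04947 V, R_th = 1.094 Ω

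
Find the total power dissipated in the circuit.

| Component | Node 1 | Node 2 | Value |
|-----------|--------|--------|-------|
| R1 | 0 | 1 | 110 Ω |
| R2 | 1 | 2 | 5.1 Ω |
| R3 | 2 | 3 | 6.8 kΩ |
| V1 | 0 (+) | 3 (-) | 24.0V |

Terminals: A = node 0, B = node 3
Nodal analysis, taking node 3 as the 0 V reference.
Source V1 fixes V_0 = 24 V.
KCL at each unknown node (sum of currents leaving = 0; resistances in Ω):
  Node 1: (V_1 - 24)/110 + (V_1 - V_2)/5.1 = 0
  Node 2: (V_2 - V_1)/5.1 + (V_2 - 0)/6800 = 0
Collecting terms (coefficients in siemens):
  0.2052·V_1 - 0.1961·V_2 = 0.2182
  0.1962·V_2 - 0.1961·V_1 = 0
Determinant D = (0.2052)(0.1962) - (-0.1961)(-0.1961) = 0.001813
V_1 = [(0.2182)(0.1962) - (-0.1961)(0)]/D = 23.62 V
V_2 = [(0.2052)(0) - (0.2182)(-0.1961)]/D = 23.6 V
Power in each resistor, P = (ΔV)²/R:
  P_R1 = (24 - 23.62)²/110 = 0.001325 W
  P_R2 = (23.62 - 23.6)²/5.1 = 0.00006143 W
  P_R3 = (23.6 - 0)²/6800 = 0.08191 W
P_total = P_R1 + P_R2 + P_R3 = 0.0833 W

Final answer: 0.0833 W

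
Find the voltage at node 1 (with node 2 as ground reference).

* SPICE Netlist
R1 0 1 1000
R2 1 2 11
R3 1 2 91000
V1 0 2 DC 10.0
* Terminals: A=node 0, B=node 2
Nodal analysis, taking node 2 as the 0 V reference.
Source V1 fixes V_0 = 10 V.
KCL at each unknown node (sum of currents leaving = 0; resistances in Ω):
  Node 1: (V_1 - 10)/1000 + (V_1 - 0)/11 + (V_1 - 0)/91000 = 0
Collecting terms: 0.09192 × V_1 = 0.01  =>  V_1 = 0.1088 V
The requested potential is V_1 = 0.1088 V.

Final answer: V_1 = 0.1088 V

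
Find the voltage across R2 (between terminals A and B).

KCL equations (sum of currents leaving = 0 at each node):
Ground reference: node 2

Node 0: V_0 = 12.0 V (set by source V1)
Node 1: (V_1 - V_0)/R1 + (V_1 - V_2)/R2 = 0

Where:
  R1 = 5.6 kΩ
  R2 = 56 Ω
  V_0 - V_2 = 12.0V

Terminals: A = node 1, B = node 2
R1 and R2 are in series across V1 (node 0 → node 1 → node 2), and the output A–B is taken across R2, so this is a voltage divider.
Series current: I = V1/(R1 + R2) = 12/(5600 + 56) = 12/5656 = 0.002122 A
V_R2 = I × R2 = V1 × R2/(R1 + R2) = 12 × 56/5656 = 0.1188 V

Final answer: 0.1188 V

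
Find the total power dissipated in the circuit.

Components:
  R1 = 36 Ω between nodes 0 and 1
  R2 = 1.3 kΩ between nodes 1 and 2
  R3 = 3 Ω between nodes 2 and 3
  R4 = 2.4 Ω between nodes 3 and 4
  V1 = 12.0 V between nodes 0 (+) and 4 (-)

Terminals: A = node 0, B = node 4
Nodal analysis, taking node 4 as the 0 V reference.
Source V1 fixes V_0 = 12 V.
KCL at each unknown node (sum of currents leaving = 0; resistances in Ω):
  Node 1: (V_1 - 12)/36 + (V_1 - V_2)/1300 = 0
  Node 2: (V_2 - V_1)/1300 + (V_2 - V_3)/3 = 0
  Node 3: (V_3 - V_2)/3 + (V_3 - 0)/2.4 = 0
Collecting terms (coefficients in siemens):
  0.02855·V_1 - 0.0007692·V_2 = 0.3333
  0.3341·V_2 - 0.0007692·V_1 - 0.3333·V_3 = 0
  0.75·V_3 - 0.3333·V_2 = 0
Solving these 3 simultaneous equations (Gaussian elimination) gives:
  V_1 = 11.68 V, V_2 = 0.04831 V, V_3 = 0.02147 V
Power in each resistor, P = (ΔV)²/R:
  P_R1 = (12 - 11.68)²/36 = 0.002881 W
  P_R2 = (11.68 - 0.04831)²/1300 = 0.104 W
  P_R3 = (0.04831 - 0.02147)²/3 = 0.0002401 W
  P_R4 = (0.02147 - 0)²/2.4 = 0.0001921 W
P_total = P_R1 + P_R2 + P_R3 + P_R4 = 0.1074 W

Final answer: 0.1074 W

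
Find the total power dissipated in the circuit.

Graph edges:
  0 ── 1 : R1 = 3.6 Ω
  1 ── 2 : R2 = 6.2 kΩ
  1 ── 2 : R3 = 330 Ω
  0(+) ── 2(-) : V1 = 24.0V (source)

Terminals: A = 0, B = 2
Nodal analysis, taking node 2 as the 0 V reference.
Source V1 fixes V_0 = 24 V.
KCL at each unknown node (sum of currents leaving = 0; resistances in Ω):
  Node 1: (V_1 - 24)/3.6 + (V_1 - 0)/6200 + (V_1 - 0)/330 = 0
Collecting terms: 0.281 × V_1 = 6.667  =>  V_1 = 23.73 V
Power in each resistor, P = (ΔV)²/R:
  P_R1 = (24 - 23.73)²/3.6 = 0.02065 W
  P_R2 = (23.73 - 0)²/6200 = 0.0908 W
  P_R3 = (23.73 - 0)²/330 = 1.706 W
P_total = P_R1 + P_R2 + P_R3 = 1.817 W

Final answer: 1.817 W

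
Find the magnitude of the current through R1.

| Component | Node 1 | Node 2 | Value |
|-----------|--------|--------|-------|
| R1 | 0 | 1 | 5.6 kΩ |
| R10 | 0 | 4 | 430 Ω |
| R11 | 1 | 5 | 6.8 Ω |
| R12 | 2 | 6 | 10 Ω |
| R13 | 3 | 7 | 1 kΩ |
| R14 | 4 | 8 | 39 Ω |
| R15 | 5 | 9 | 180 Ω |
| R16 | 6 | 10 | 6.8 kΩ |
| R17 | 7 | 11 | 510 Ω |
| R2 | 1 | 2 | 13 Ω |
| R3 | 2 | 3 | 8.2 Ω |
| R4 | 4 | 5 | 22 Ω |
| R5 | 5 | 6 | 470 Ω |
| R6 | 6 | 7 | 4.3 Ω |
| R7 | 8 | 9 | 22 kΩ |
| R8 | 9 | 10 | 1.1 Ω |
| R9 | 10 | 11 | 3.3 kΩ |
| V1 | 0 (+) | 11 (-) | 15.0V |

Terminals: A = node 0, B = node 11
Nodal analysis, taking node 11 as the 0 V reference.
Source V1 fixes V_0 = 15 V.
KCL at each unknown node (sum of currents leaving = 0; resistances in Ω):
  Node 1: (V_1 - 15)/5600 + (V_1 - V_2)/13 + (V_1 - V_5)/6.8 = 0
  Node 2: (V_2 - V_1)/13 + (V_2 - V_3)/8.2 + (V_2 - V_6)/10 = 0
  Node 3: (V_3 - V_2)/8.2 + (V_3 - V_7)/1000 = 0
  Node 4: (V_4 - V_5)/22 + (V_4 - 15)/430 + (V_4 - V_8)/39 = 0
  Node 5: (V_5 - V_4)/22 + (V_5 - V_6)/470 + (V_5 - V_1)/6.8 + (V_5 - V_9)/180 = 0
  Node 6: (V_6 - V_5)/470 + (V_6 - V_7)/4.3 + (V_6 - V_2)/10 + (V_6 - V_10)/6800 = 0
  Node 7: (V_7 - V_6)/4.3 + (V_7 - V_3)/1000 + (V_7 - 0)/510 = 0
  Node 8: (V_8 - V_9)/22000 + (V_8 - V_4)/39 = 0
  Node 9: (V_9 - V_8)/22000 + (V_9 - V_10)/1.1 + (V_9 - V_5)/180 = 0
  Node 10: (V_10 - V_9)/1.1 + (V_10 - 0)/3300 + (V_10 - V_6)/6800 = 0
Collecting terms (coefficients in siemens):
  0.2242·V_1 - 0.07692·V_2 - 0.1471·V_5 = 0.002679
  0.2989·V_2 - 0.07692·V_1 - 0.122·V_3 - 0.1·V_6 = 0
  0.123·V_3 - 0.122·V_2 - 0.001·V_7 = 0
  0.07342·V_4 - 0.04545·V_5 - 0.02564·V_8 = 0.03488
  0.2002·V_5 - 0.1471·V_1 - 0.04545·V_4 - 0.002128·V_6 - 0.005556·V_9 = 0
  0.3348·V_6 - 0.1·V_2 - 0.002128·V_5 - 0.2326·V_7 - 0.0001471·V_10 = 0
  0.2355·V_7 - 0.001·V_3 - 0.2326·V_6 = 0
  0.02569·V_8 - 0.02564·V_4 - 0.00004545·V_9 = 0
  0.9147·V_9 - 0.005556·V_5 - 0.00004545·V_8 - 0.9091·V_10 = 0
  0.9095·V_10 - 0.0001471·V_6 - 0.9091·V_9 = 0
Solving these 10 simultaneous equations (Gaussian elimination) gives:
  V_1 = 7.845 V, V_2 = 7.665 V, V_3 = 7.664 V, V_4 = 8.273 V
  V_5 = 7.93 V, V_6 = 7.529 V, V_7 = 7.467 V, V_8 = 8.272 V
  V_9 = 7.526 V, V_10 = 7.523 V
I_R1 = (V_0 - V_1)/R1 = (15 - 7.845)/5600 = 0.001278 A
|I_R1| = 0.001278 A

Final answer: |I_R1| = 0.001278 A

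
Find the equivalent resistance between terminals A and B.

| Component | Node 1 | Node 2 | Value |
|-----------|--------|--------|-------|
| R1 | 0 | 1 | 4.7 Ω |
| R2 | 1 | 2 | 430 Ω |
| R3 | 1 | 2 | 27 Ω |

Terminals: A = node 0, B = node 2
Reduce the network between node 0 (A) and node 2 (B) by series/parallel combination:
  Rp1 = R2 ‖ R3 (parallel, both between nodes 1 and 2) = 1/(1/430 + 1/27) = 25.4 Ω
  Rs1 = R1 + Rp1 (series, joined only at node 1) = 4.7 + 25.4 = 30.1 Ω
R_eq = 30.1 Ω

Final answer: 30.1 Ω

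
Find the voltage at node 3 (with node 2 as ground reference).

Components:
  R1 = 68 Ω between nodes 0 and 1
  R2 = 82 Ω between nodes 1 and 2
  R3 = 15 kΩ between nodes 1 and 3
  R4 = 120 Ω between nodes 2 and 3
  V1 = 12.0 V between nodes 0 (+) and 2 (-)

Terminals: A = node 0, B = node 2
Nodal analysis, taking node 2 as the 0 V reference.
Source V1 fixes V_0 = 12 V.
KCL at each unknown node (sum of currents leaving = 0; resistances in Ω):
  Node 1: (V_1 - 12)/68 + (V_1 - 0)/82 + (V_1 - V_3)/15000 = 0
  Node 3: (V_3 - V_1)/15000 + (V_3 - 0)/120 = 0
Collecting terms (coefficients in siemens):
  0.02697·V_1 - 0.00006667·V_3 = 0.1765
  0.0084·V_3 - 0.00006667·V_1 = 0
Determinant D = (0.02697)(0.0084) - (-0.00006667)(-0.00006667) = 0.0002265
V_1 = [(0.1765)(0.0084) - (-0.00006667)(0)]/D = 6.544 V
V_3 = [(0.02697)(0) - (0.1765)(-0.00006667)]/D = 0.05194 V
The requested potential is V_3 = 0.05194 V.

Final answer: V_3 = 0.05194 V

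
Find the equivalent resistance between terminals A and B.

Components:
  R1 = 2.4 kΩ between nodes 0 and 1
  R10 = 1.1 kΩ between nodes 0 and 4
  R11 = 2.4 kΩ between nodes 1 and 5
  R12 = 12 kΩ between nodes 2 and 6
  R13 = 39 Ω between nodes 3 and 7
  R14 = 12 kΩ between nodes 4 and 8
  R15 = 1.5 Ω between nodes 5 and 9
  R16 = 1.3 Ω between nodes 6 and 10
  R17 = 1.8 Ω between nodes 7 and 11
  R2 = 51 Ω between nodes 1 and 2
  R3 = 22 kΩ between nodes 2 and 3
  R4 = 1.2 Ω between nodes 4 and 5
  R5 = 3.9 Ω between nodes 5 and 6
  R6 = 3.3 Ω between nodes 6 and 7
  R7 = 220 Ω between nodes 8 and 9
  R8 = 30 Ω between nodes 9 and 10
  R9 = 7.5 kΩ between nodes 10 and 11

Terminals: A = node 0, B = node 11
The network is not a plain series/parallel combination. Inject a 1 A test current into terminal A (node 0) and return it from terminal B (node 11); then R_eq = V_A / (1 A).
Nodal analysis, taking node 11 as the 0 V reference.
Current source I_test pushes 1 A into node 0 and draws it out of node 11.
KCL at each unknown node (sum of currents leaving = 0; resistances in Ω):
  Node 0: (V_0 - V_1)/2400 + (V_0 - V_4)/1100 - 1 = 0
  Node 1: (V_1 - V_0)/2400 + (V_1 - V_2)/51 + (V_1 - V_5)/2400 = 0
  Node 2: (V_2 - V_1)/51 + (V_2 - V_3)/22000 + (V_2 - V_6)/12000 = 0
  Node 3: (V_3 - V_2)/22000 + (V_3 - V_7)/39 = 0
  Node 4: (V_4 - V_0)/1100 + (V_4 - V_5)/1.2 + (V_4 - V_8)/12000 = 0
  Node 5: (V_5 - V_1)/2400 + (V_5 - V_4)/1.2 + (V_5 - V_6)/3.9 + (V_5 - V_9)/1.5 = 0
  Node 6: (V_6 - V_2)/12000 + (V_6 - V_5)/3.9 + (V_6 - V_7)/3.3 + (V_6 - V_10)/1.3 = 0
  Node 7: (V_7 - V_3)/39 + (V_7 - V_6)/3.3 + (V_7 - 0)/1.8 = 0
  Node 8: (V_8 - V_4)/12000 + (V_8 - V_9)/220 = 0
  Node 9: (V_9 - V_5)/1.5 + (V_9 - V_8)/220 + (V_9 - V_10)/30 = 0
  Node 10: (V_10 - V_6)/1.3 + (V_10 - V_9)/30 + (V_10 - 0)/7500 = 0
Collecting terms (coefficients in siemens):
  0.001326·V_0 - 0.0004167·V_1 - 0.0009091·V_4 = 1
  0.02044·V_1 - 0.0004167·V_0 - 0.01961·V_2 - 0.0004167·V_5 = 0
  0.01974·V_2 - 0.01961·V_1 - 0.00004545·V_3 - 0.00008333·V_6 = 0
  0.02569·V_3 - 0.00004545·V_2 - 0.02564·V_7 = 0
  0.8343·V_4 - 0.0009091·V_0 - 0.8333·V_5 - 0.00008333·V_8 = 0
  1.757·V_5 - 0.0004167·V_1 - 0.8333·V_4 - 0.2564·V_6 - 0.6667·V_9 = 0
  1.329·V_6 - 0.00008333·V_2 - 0.2564·V_5 - 0.303·V_7 - 0.7692·V_10 = 0
  0.8842·V_7 - 0.02564·V_3 - 0.303·V_6 = 0
  0.004629·V_8 - 0.00008333·V_4 - 0.004545·V_9 = 0
  0.7045·V_9 - 0.6667·V_5 - 0.004545·V_8 - 0.03333·V_10 = 0
  0.8027·V_10 - 0.7692·V_6 - 0.03333·V_9 = 0
Solving these 11 simultaneous equations (Gaussian elimination) gives:
  V_0 = 882.2 V, V_1 = 386.5 V, V_2 = 384 V, V_3 = 2.475 V
  V_4 = 9.306 V, V_5 = 8.354 V, V_6 = 5.039 V, V_7 = 1.799 V
  V_8 = 8.223 V, V_9 = 8.203 V, V_10 = 5.17 V
R_eq = V_0 / 1 A = 882.2 Ω

Final answer: 882.2 Ω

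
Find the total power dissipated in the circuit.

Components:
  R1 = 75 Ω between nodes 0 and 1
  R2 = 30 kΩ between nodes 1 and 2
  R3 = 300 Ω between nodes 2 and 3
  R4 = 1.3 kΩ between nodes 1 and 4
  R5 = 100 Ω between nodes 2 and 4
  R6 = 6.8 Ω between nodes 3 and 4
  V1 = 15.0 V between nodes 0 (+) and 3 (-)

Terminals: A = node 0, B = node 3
Nodal analysis, taking node 3 as the 0 V reference.
Source V1 fixes V_0 = 15 V.
KCL at each unknown node (sum of currents leaving = 0; resistances in Ω):
  Node 1: (V_1 - 15)/75 + (V_1 - V_2)/30000 + (V_1 - V_4)/1300 = 0
  Node 2: (V_2 - V_1)/30000 + (V_2 - 0)/300 + (V_2 - V_4)/100 = 0
  Node 4: (V_4 - V_1)/1300 + (V_4 - V_2)/100 + (V_4 - 0)/6.8 = 0
Collecting terms (coefficients in siemens):
  0.01414·V_1 - 0.00003333·V_2 - 0.0007692·V_4 = 0.2
  0.01337·V_2 - 0.00003333·V_1 - 0.01·V_4 = 0
  0.1578·V_4 - 0.0007692·V_1 - 0.01·V_2 = 0
Solving these 3 simultaneous equations (Gaussian elimination) gives:
  V_1 = 14.15 V, V_2 = 0.09122 V, V_4 = 0.07476 V
Power in each resistor, P = (ΔV)²/R:
  P_R1 = (15 - 14.15)²/75 = 0.009573 W
  P_R2 = (14.15 - 0.09122)²/30000 = 0.006591 W
  P_R3 = (0.09122 - 0)²/300 = 0.00002774 W
  P_R4 = (14.15 - 0.07476)²/1300 = 0.1525 W
  P_R5 = (0.09122 - 0.07476)²/100 = 0.000002711 W
  P_R6 = (0 - 0.07476)²/6.8 = 0.0008219 W
P_total = P_R1 + P_R2 + P_R3 + P_R4 + P_R5 + P_R6 = 0.1695 W

Final answer: 0.1695 W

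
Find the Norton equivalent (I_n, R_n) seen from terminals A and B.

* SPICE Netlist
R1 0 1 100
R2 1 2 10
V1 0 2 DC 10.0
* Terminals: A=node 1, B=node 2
Find the Thévenin equivalent first; then I_n = V_th/R_th and R_n = R_th.
Step 1 — V_th is the open-circuit voltage V_A - V_B (nothing connected across the terminals).
Nodal analysis, taking node 2 as the 0 V reference.
Source V1 fixes V_0 = 10 V.
KCL at each unknown node (sum of currents leaving = 0; resistances in Ω):
  Node 1: (V_1 - 10)/100 + (V_1 - 0)/10 = 0
Collecting terms: 0.11 × V_1 = 0.1  =>  V_1 = 0.9091 V
V_th = V_1 - V_2 = 0.9091 - 0 = 0.9091 V
Step 2 — R_th: zero the source — replace V1 by a short circuit (node 2 merges into node 0) — and find the resistance seen between A (node 1) and B (node 0).
Reduce the network between node 1 (A) and node 0 (B) by series/parallel combination:
  Rp1 = R1 ‖ R2 (parallel, both between nodes 0 and 1) = 1/(1/100 + 1/10) = 9.091 Ω
R_th = 9.091 Ω
I_n = V_th/R_th = 0.9091/9.091 = 0.1 A, and R_n = R_th = 9.091 Ω

Final answer: I_n = 0.1 A, R_n = 9.091 Ω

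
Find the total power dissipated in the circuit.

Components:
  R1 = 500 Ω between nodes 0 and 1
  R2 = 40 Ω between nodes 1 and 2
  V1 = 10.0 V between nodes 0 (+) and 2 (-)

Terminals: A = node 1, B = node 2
Nodal analysis, taking node 2 as the 0 V reference.
Source V1 fixes V_0 = 10 V.
KCL at each unknown node (sum of currents leaving = 0; resistances in Ω):
  Node 1: (V_1 - 10)/500 + (V_1 - 0)/40 = 0
Collecting terms: 0.027 × V_1 = 0.02  =>  V_1 = 0.7407 V
Power in each resistor, P = (ΔV)²/R:
  P_R1 = (10 - 0.7407)²/500 = 0.1715 W
  P_R2 = (0.7407 - 0)²/40 = 0.01372 W
P_total = P_R1 + P_R2 = 0.1852 W

Final answer: 0.1852 W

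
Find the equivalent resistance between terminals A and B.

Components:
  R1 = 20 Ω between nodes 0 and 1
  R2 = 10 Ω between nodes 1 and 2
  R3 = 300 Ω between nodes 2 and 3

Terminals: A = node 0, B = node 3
Reduce the network between node 0 (A) and node 3 (B) by series/parallel combination:
  Rs1 = R1 + R2 (series, joined only at node 1) = 20 + 10 = 30 Ω
  Rs2 = R3 + Rs1 (series, joined only at node 2) = 300 + 30 = 330 Ω
R_eq = 330 Ω

Final answer: 330 Ω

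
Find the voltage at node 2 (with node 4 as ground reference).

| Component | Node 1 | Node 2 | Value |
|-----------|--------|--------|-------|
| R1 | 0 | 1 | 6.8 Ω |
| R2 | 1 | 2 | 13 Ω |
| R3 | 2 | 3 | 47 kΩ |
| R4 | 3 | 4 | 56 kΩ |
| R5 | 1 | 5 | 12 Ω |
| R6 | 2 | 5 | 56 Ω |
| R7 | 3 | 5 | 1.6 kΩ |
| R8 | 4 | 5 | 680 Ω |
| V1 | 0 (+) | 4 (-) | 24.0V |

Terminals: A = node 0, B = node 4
Nodal analysis, taking node 4 as the 0 V reference.
Source V1 fixes V_0 = 24 V.
KCL at each unknown node (sum of currents leaving = 0; resistances in Ω):
  Node 1: (V_1 - 24)/6.8 + (V_1 - V_2)/13 + (V_1 - V_5)/12 = 0
  Node 2: (V_2 - V_1)/13 + (V_2 - V_3)/47000 + (V_2 - V_5)/56 = 0
  Node 3: (V_3 - V_2)/47000 + (V_3 - 0)/56000 + (V_3 - V_5)/1600 = 0
  Node 5: (V_5 - V_1)/12 + (V_5 - V_2)/56 + (V_5 - V_3)/1600 + (V_5 - 0)/680 = 0
Collecting terms (coefficients in siemens):
  0.3073·V_1 - 0.07692·V_2 - 0.08333·V_5 = 3.529
  0.0948·V_2 - 0.07692·V_1 - 0.00002128·V_3 - 0.01786·V_5 = 0
  0.0006641·V_3 - 0.00002128·V_2 - 0.000625·V_5 = 0
  0.1033·V_5 - 0.08333·V_1 - 0.01786·V_2 - 0.000625·V_3 = 0
Solving these 4 simultaneous equations (Gaussian elimination) gives:
  V_1 = 23.76 V, V_2 = 23.7 V, V_3 = 22.79 V, V_5 = 23.41 V
The requested potential is V_2 = 23.7 V.

Final answer: V_2 = 23.7 V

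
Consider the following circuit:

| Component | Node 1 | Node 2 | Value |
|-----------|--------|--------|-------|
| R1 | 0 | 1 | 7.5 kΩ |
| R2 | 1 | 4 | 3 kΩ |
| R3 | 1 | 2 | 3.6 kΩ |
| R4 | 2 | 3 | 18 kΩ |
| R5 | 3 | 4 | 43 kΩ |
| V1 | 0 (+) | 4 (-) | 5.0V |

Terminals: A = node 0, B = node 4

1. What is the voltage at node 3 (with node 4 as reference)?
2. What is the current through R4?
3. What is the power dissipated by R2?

Nodal analysis, taking node 4 as the 0 V reference.
Source V1 fixes V_0 = 5 V.
KCL at each unknown node (sum of currents leaving = 0; resistances in Ω):
  Node 1: (V_1 - 5)/7500 + (V_1 - 0)/3000 + (V_1 - V_2)/3600 = 0
  Node 2: (V_2 - V_1)/3600 + (V_2 - V_3)/18000 = 0
  Node 3: (V_3 - V_2)/18000 + (V_3 - 0)/43000 = 0
Collecting terms (coefficients in siemens):
  0.0007444·V_1 - 0.0002778·V_2 = 0.0006667
  0.0003333·V_2 - 0.0002778·V_1 - 0.00005556·V_3 = 0
  0.00007881·V_3 - 0.00005556·V_2 = 0
Solving these 3 simultaneous equations (Gaussian elimination) gives:
  V_1 = 1.383 V, V_2 = 1.306 V, V_3 = 0.9204 V
Part 1:
  Read off the nodal solution: V_3 = 0.9204 V
Part 2:
  I_R4 = (V_2 - V_3)/R4 = (1.306 - 0.9204)/18000 = 0.0000214 A
  Magnitude: I_R4 = 0.0000214 A
Part 3:
  I_R2 = (V_1 - V_4)/R2 = (1.383 - 0)/3000 = 0.0004609 A
  P_R2 = I_R2² × R2 = (0.0004609)² × 3000 = 0.0006373 W

Final answers:
1. V_3 = 0.9204 V
2. I_R4 = 2.14e-05 A
3. P_R2 = 0.0006373 W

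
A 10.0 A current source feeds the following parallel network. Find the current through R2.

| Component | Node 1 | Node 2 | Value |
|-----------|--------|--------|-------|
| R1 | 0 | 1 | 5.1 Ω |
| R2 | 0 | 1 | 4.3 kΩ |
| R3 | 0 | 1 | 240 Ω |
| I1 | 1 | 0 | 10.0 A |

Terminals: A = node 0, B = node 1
All resistors sit directly between nodes 0 and 1, so they are in parallel and share one voltage V; the full source current 10 A splits among them.
1/R_par = 1/5.1 + 1/4300 + 1/240 = 0.2005 S  =>  R_par = 4.988 Ω
V = I × R_par = 10 × 4.988 = 49.88 V
I_R2 = V/R2 = 49.88/4300 = 0.0116 A

Final answer: 0.0116 A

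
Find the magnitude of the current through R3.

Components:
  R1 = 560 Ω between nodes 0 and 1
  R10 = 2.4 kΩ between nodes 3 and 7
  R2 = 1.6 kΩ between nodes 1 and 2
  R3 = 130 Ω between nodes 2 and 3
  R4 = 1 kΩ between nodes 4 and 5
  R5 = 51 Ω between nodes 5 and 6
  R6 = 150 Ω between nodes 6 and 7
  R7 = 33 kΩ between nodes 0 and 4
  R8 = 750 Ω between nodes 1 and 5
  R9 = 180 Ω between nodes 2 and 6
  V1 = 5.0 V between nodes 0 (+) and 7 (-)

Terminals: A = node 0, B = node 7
Nodal analysis, taking node 7 as the 0 V reference.
Source V1 fixes V_0 = 5 V.
KCL at each unknown node (sum of currents leaving = 0; resistances in Ω):
  Node 1: (V_1 - 5)/560 + (V_1 - V_2)/1600 + (V_1 - V_5)/750 = 0
  Node 2: (V_2 - V_1)/1600 + (V_2 - V_3)/130 + (V_2 - V_6)/180 = 0
  Node 3: (V_3 - V_2)/130 + (V_3 - 0)/2400 = 0
  Node 4: (V_4 - V_5)/1000 + (V_4 - 5)/33000 = 0
  Node 5: (V_5 - V_4)/1000 + (V_5 - V_6)/51 + (V_5 - V_1)/750 = 0
  Node 6: (V_6 - V_5)/51 + (V_6 - 0)/150 + (V_6 - V_2)/180 = 0
Collecting terms (coefficients in siemens):
  0.003744·V_1 - 0.000625·V_2 - 0.001333·V_5 = 0.008929
  0.01387·V_2 - 0.000625·V_1 - 0.007692·V_3 - 0.005556·V_6 = 0
  0.008109·V_3 - 0.007692·V_2 = 0
  0.00103·V_4 - 0.001·V_5 = 0.0001515
  0.02194·V_5 - 0.001333·V_1 - 0.001·V_4 - 0.01961·V_6 = 0
  0.03183·V_6 - 0.005556·V_2 - 0.01961·V_5 = 0
Solving these 6 simultaneous equations (Gaussian elimination) gives:
  V_1 = 2.765 V, V_2 = 0.7471 V, V_3 = 0.7087 V, V_4 = 0.8447 V
  V_5 = 0.7187 V, V_6 = 0.5731 V
I_R3 = (V_2 - V_3)/R3 = (0.7471 - 0.7087)/130 = 0.0002953 A
|I_R3| = 0.0002953 A

Final answer: |I_R3| = 0.0002953 A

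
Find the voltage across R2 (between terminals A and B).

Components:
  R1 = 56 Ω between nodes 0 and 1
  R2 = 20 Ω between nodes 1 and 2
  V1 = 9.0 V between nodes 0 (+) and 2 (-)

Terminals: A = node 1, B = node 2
R1 and R2 are in series across V1 (node 0 → node 1 → node 2), and the output A–B is taken across R2, so this is a voltage divider.
Series current: I = V1/(R1 + R2) = 9/(56 + 20) = 9/76 = 0.1184 A
V_R2 = I × R2 = V1 × R2/(R1 + R2) = 9 × 20/76 = 2.368 V

Final answer: 2.368 V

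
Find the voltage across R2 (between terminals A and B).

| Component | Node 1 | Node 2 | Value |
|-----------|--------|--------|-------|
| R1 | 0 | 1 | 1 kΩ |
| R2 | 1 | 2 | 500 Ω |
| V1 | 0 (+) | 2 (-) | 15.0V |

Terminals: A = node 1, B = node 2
R1 and R2 are in series across V1 (node 0 → node 1 → node 2), and the output A–B is taken across R2, so this is a voltage divider.
Series current: I = V1/(R1 + R2) = 15/(1000 + 500) = 15/1500 = 0.01 A
V_R2 = I × R2 = V1 × R2/(R1 + R2) = 15 × 500/1500 = 5 V

Final answer: 5 V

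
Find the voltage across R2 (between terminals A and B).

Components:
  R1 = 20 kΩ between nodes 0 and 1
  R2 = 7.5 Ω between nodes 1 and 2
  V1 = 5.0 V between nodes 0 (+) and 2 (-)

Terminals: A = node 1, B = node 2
R1 and R2 are in series across V1 (node 0 → node 1 → node 2), and the output A–B is taken across R2, so this is a voltage divider.
Series current: I = V1/(R1 + R2) = 5/(20000 + 7.5) = 5/20010 = 0.0002499 A
V_R2 = I × R2 = V1 × R2/(R1 + R2) = 5 × 7.5/20010 = 0.001874 V

Final answer: 0.001874 V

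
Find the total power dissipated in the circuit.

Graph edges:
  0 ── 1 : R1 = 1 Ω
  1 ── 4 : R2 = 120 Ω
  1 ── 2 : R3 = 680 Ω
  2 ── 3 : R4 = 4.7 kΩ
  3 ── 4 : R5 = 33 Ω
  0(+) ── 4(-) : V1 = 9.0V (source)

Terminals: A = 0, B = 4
Nodal analysis, taking node 4 as the 0 V reference.
Source V1 fixes V_0 = 9 V.
KCL at each unknown node (sum of currents leaving = 0; resistances in Ω):
  Node 1: (V_1 - 9)/1 + (V_1 - 0)/120 + (V_1 - V_2)/680 = 0
  Node 2: (V_2 - V_1)/680 + (V_2 - V_3)/4700 = 0
  Node 3: (V_3 - V_2)/4700 + (V_3 - 0)/33 = 0
Collecting terms (coefficients in siemens):
  1.01·V_1 - 0.001471·V_2 = 9
  0.001683·V_2 - 0.001471·V_1 - 0.0002128·V_3 = 0
  0.03052·V_3 - 0.0002128·V_2 = 0
Solving these 3 simultaneous equations (Gaussian elimination) gives:
  V_1 = 8.924 V, V_2 = 7.803 V, V_3 = 0.0544 V
Power in each resistor, P = (ΔV)²/R:
  P_R1 = (9 - 8.924)²/1 = 0.005778 W
  P_R2 = (8.924 - 0)²/120 = 0.6636 W
  P_R3 = (8.924 - 7.803)²/680 = 0.001848 W
  P_R4 = (7.803 - 0.0544)²/4700 = 0.01277 W
  P_R5 = (0.0544 - 0)²/33 = 0.00008969 W
P_total = P_R1 + P_R2 + P_R3 + P_R4 + P_R5 = 0.6841 W

Final answer: 0.6841 W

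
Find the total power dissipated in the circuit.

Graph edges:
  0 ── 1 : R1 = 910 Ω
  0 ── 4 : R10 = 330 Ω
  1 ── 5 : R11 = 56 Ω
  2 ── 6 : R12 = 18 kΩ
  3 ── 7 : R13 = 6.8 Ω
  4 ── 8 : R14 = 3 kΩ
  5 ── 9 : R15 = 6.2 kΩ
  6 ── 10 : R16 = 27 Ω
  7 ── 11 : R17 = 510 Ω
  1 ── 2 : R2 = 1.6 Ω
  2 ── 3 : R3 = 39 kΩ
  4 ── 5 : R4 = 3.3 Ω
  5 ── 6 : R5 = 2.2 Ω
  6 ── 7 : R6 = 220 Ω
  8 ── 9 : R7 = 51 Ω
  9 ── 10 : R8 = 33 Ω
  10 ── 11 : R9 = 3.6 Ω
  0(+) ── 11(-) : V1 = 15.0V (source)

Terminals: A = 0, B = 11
Nodal analysis, taking node 11 as the 0 V reference.
Source V1 fixes V_0 = 15 V.
KCL at each unknown node (sum of currents leaving = 0; resistances in Ω):
  Node 1: (V_1 - 15)/910 + (V_1 - V_2)/1.6 + (V_1 - V_5)/56 = 0
  Node 2: (V_2 - V_1)/1.6 + (V_2 - V_3)/39000 + (V_2 - V_6)/18000 = 0
  Node 3: (V_3 - V_2)/39000 + (V_3 - V_7)/6.8 = 0
  Node 4: (V_4 - V_5)/3.3 + (V_4 - 15)/330 + (V_4 - V_8)/3000 = 0
  Node 5: (V_5 - V_4)/3.3 + (V_5 - V_6)/2.2 + (V_5 - V_1)/56 + (V_5 - V_9)/6200 = 0
  Node 6: (V_6 - V_5)/2.2 + (V_6 - V_7)/220 + (V_6 - V_2)/18000 + (V_6 - V_10)/27 = 0
  Node 7: (V_7 - V_6)/220 + (V_7 - V_3)/6.8 + (V_7 - 0)/510 = 0
  Node 8: (V_8 - V_9)/51 + (V_8 - V_4)/3000 = 0
  Node 9: (V_9 - V_8)/51 + (V_9 - V_10)/33 + (V_9 - V_5)/6200 = 0
  Node 10: (V_10 - V_9)/33 + (V_10 - 0)/3.6 + (V_10 - V_6)/27 = 0
Collecting terms (coefficients in siemens):
  0.644·V_1 - 0.625·V_2 - 0.01786·V_5 = 0.01648
  0.6251·V_2 - 0.625·V_1 - 0.00002564·V_3 - 0.00005556·V_6 = 0
  0.1471·V_3 - 0.00002564·V_2 - 0.1471·V_7 = 0
  0.3064·V_4 - 0.303·V_5 - 0.0003333·V_8 = 0.04545
  0.7756·V_5 - 0.01786·V_1 - 0.303·V_4 - 0.4545·V_6 - 0.0001613·V_9 = 0
  0.4962·V_6 - 0.00005556·V_2 - 0.4545·V_5 - 0.004545·V_7 - 0.03704·V_10 = 0
  0.1536·V_7 - 0.1471·V_3 - 0.004545·V_6 = 0
  0.01994·V_8 - 0.0003333·V_4 - 0.01961·V_9 = 0
  0.05007·V_9 - 0.0001613·V_5 - 0.01961·V_8 - 0.0303·V_10 = 0
  0.3451·V_10 - 0.03704·V_6 - 0.0303·V_9 = 0
Solving these 10 simultaneous equations (Gaussian elimination) gives:
  V_1 = 2.444 V, V_2 = 2.444 V, V_3 = 1.095 V, V_4 = 1.806 V
  V_5 = 1.676 V, V_6 = 1.559 V, V_7 = 1.095 V, V_8 = 0.2376 V
  V_9 = 0.2109 V, V_10 = 0.1859 V
Power in each resistor, P = (ΔV)²/R:
  P_R1 = (15 - 2.444)²/910 = 0.1732 W
  P_R2 = (2.444 - 2.444)²/1.6 = 0.00000001121 W
  P_R3 = (2.444 - 1.095)²/39000 = 0.00004664 W
  P_R4 = (1.806 - 1.676)²/3.3 = 0.005138 W
  P_R5 = (1.676 - 1.559)²/2.2 = 0.006165 W
  P_R6 = (1.559 - 1.095)²/220 = 0.0009814 W
  P_R7 = (0.2376 - 0.2109)²/51 = 0.00001394 W
  P_R8 = (0.2109 - 0.1859)²/33 = 0.00001902 W
  P_R9 = (0.1859 - 0)²/3.6 = 0.009597 W
  P_R10 = (15 - 1.806)²/330 = 0.5275 W
  P_R11 = (2.444 - 1.676)²/56 = 0.01053 W
  P_R12 = (2.444 - 1.559)²/18000 = 0.00004345 W
  P_R13 = (1.095 - 1.095)²/6.8 = 0.000000008133 W
  P_R14 = (1.806 - 0.2376)²/3000 = 0.0008201 W
  P_R15 = (1.676 - 0.2109)²/6200 = 0.0003462 W
  P_R16 = (1.559 - 0.1859)²/27 = 0.06988 W
  P_R17 = (1.095 - 0)²/510 = 0.00235 W
P_total = P_R1 + P_R2 + P_R3 + P_R4 + P_R5 + P_R6 + P_R7 + P_R8 + P_R9 + P_R10 + P_R11 + P_R12 + P_R13 + P_R14 + P_R15 + P_R16 + P_R17 = 0.8067 W

Final answer: 0.8067 W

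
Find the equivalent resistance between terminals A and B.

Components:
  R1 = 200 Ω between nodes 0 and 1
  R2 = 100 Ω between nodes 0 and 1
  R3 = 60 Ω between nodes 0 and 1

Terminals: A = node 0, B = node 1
Reduce the network between node 0 (A) and node 1 (B) by series/parallel combination:
  Rp1 = R1 ‖ R2 ‖ R3 (parallel, all between nodes 0 and 1) = 1/(1/200 + 1/100 + 1/60) = 31.58 Ω
R_eq = 31.58 Ω

Final answer: 31.58 Ω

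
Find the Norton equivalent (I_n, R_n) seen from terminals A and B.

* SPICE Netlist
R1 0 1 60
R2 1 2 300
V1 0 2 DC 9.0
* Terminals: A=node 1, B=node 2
Find the Thévenin equivalent first; then I_n = V_th/R_th and R_n = R_th.
Step 1 — V_th is the open-circuit voltage V_A - V_B (nothing connected across the terminals).
Nodal analysis, taking node 2 as the 0 V reference.
Source V1 fixes V_0 = 9 V.
KCL at each unknown node (sum of currents leaving = 0; resistances in Ω):
  Node 1: (V_1 - 9)/60 + (V_1 - 0)/300 = 0
Collecting terms: 0.02 × V_1 = 0.15  =>  V_1 = 7.5 V
V_th = V_1 - V_2 = 7.5 - 0 = 7.5 V
Step 2 — R_th: zero the source — replace V1 by a short circuit (node 2 merges into node 0) — and find the resistance seen between A (node 1) and B (node 0).
Reduce the network between node 1 (A) and node 0 (B) by series/parallel combination:
  Rp1 = R1 ‖ R2 (parallel, both between nodes 0 and 1) = 1/(1/60 + 1/300) = 50 Ω
R_th = 50 Ω
I_n = V_th/R_th = 7.5/50 = 0.15 A, and R_n = R_th = 50 Ω

Final answer: I_n = 0.15 A, R_n = 50 Ω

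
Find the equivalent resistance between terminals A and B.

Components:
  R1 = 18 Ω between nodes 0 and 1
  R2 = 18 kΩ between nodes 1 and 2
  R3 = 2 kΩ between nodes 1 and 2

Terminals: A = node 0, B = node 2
Reduce the network between node 0 (A) and node 2 (B) by series/parallel combination:
  Rp1 = R2 ‖ R3 (parallel, both between nodes 1 and 2) = 1/(1/18000 + 1/2000) = 1800 Ω
  Rs1 = R1 + Rp1 (series, joined only at node 1) = 18 + 1800 = 1818 Ω
R_eq = 1.818 kΩ

Final answer: 1.818 kΩ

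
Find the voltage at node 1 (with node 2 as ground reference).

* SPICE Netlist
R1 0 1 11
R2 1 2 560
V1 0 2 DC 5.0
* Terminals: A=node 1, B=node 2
Nodal analysis, taking node 2 as the 0 V reference.
Source V1 fixes V_0 = 5 V.
KCL at each unknown node (sum of currents leaving = 0; resistances in Ω):
  Node 1: (V_1 - 5)/11 + (V_1 - 0)/560 = 0
Collecting terms: 0.09269 × V_1 = 0.4545  =>  V_1 = 4.904 V
The requested potential is V_1 = 4.904 V.

Final answer: V_1 = 4.904 V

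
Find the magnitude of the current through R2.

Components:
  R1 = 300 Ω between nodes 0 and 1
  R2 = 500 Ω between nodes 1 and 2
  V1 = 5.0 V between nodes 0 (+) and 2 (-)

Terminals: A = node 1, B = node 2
Nodal analysis, taking node 2 as the 0 V reference.
Source V1 fixes V_0 = 5 V.
KCL at each unknown node (sum of currents leaving = 0; resistances in Ω):
  Node 1: (V_1 - 5)/300 + (V_1 - 0)/500 = 0
Collecting terms: 0.005333 × V_1 = 0.01667  =>  V_1 = 3.125 V
I_R2 = (V_1 - V_2)/R2 = (3.125 - 0)/500 = 0.00625 A
|I_R2| = 0.00625 A

Final answer: |I_R2| = 0.00625 A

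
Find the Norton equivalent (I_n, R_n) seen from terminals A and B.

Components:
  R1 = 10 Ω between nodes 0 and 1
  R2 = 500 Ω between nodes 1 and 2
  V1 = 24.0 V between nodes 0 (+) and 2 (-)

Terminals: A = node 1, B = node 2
Find the Thévenin equivalent first; then I_n = V_th/R_th and R_n = R_th.
Step 1 — V_th is the open-circuit voltage V_A - V_B (nothing connected across the terminals).
Nodal analysis, taking node 2 as the 0 V reference.
Source V1 fixes V_0 = 24 V.
KCL at each unknown node (sum of currents leaving = 0; resistances in Ω):
  Node 1: (V_1 - 24)/10 + (V_1 - 0)/500 = 0
Collecting terms: 0.102 × V_1 = 2.4  =>  V_1 = 23.53 V
V_th = V_1 - V_2 = 23.53 - 0 = 23.53 V
Step 2 — R_th: zero the source — replace V1 by a short circuit (node 2 merges into node 0) — and find the resistance seen between A (node 1) and B (node 0).
Reduce the network between node 1 (A) and node 0 (B) by series/parallel combination:
  Rp1 = R1 ‖ R2 (parallel, both between nodes 0 and 1) = 1/(1/10 + 1/500) = 9.804 Ω
R_th = 9.804 Ω
I_n = V_th/R_th = 23.53/9.804 = 2.4 A, and R_n = R_th = 9.804 Ω

Final answer: I_n = 2.4 A, R_n = 9.804 Ω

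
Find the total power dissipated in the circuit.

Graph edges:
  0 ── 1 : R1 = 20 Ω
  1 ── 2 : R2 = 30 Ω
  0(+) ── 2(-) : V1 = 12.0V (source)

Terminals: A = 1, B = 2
Nodal analysis, taking node 2 as the 0 V reference.
Source V1 fixes V_0 = 12 V.
KCL at each unknown node (sum of currents leaving = 0; resistances in Ω):
  Node 1: (V_1 - 12)/20 + (V_1 - 0)/30 = 0
Collecting terms: 0.08333 × V_1 = 0.6  =>  V_1 = 7.2 V
Power in each resistor, P = (ΔV)²/R:
  P_R1 = (12 - 7.2)²/20 = 1.152 W
  P_R2 = (7.2 - 0)²/30 = 1.728 W
P_total = P_R1 + P_R2 = 2.88 W

Final answer: 2.88 W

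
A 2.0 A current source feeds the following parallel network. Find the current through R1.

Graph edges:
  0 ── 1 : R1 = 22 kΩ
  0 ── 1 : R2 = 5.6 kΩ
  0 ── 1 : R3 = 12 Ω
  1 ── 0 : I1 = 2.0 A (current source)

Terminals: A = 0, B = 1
All resistors sit directly between nodes 0 and 1, so they are in parallel and share one voltage V; the full source current 2 A splits among them.
1/R_par = 1/22000 + 1/5600 + 1/12 = 0.08356 S  =>  R_par = 11.97 Ω
V = I × R_par = 2 × 11.97 = 23.94 V
I_R1 = V/R1 = 23.94/22000 = 0.001088 A

Final answer: 0.001088 A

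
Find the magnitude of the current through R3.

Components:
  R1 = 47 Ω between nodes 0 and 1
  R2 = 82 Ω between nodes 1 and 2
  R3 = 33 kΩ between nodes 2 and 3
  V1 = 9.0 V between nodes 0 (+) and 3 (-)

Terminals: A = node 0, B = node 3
Nodal analysis, taking node 3 as the 0 V reference.
Source V1 fixes V_0 = 9 V.
KCL at each unknown node (sum of currents leaving = 0; resistances in Ω):
  Node 1: (V_1 - 9)/47 + (V_1 - V_2)/82 = 0
  Node 2: (V_2 - V_1)/82 + (V_2 - 0)/33000 = 0
Collecting terms (coefficients in siemens):
  0.03347·V_1 - 0.0122·V_2 = 0.1915
  0.01223·V_2 - 0.0122·V_1 = 0
Determinant D = (0.03347)(0.01223) - (-0.0122)(-0.0122) = 0.0002605
V_1 = [(0.1915)(0.01223) - (-0.0122)(0)]/D = 8.987 V
V_2 = [(0.03347)(0) - (0.1915)(-0.0122)]/D = 8.965 V
I_R3 = (V_2 - V_3)/R3 = (8.965 - 0)/33000 = 0.0002717 A
|I_R3| = 0.0002717 A

Final answer: |I_R3| = 0.0002717 A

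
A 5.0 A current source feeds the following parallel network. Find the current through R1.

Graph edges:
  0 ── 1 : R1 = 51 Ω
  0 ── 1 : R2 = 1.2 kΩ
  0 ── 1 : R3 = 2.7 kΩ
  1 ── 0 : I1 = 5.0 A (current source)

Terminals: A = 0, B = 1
All resistors sit directly between nodes 0 and 1, so they are in parallel and share one voltage V; the full source current 5 A splits among them.
1/R_par = 1/51 + 1/1200 + 1/2700 = 0.02081 S  =>  R_par = 48.05 Ω
V = I × R_par = 5 × 48.05 = 240.3 V
I_R1 = V/R1 = 240.3/51 = 4.711 A

Final answer: 4.711 A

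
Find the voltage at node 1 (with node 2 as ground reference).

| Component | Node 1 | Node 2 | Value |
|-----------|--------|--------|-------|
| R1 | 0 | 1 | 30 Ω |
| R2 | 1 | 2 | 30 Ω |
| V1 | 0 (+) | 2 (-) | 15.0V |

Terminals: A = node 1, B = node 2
Nodal analysis, taking node 2 as the 0 V reference.
Source V1 fixes V_0 = 15 V.
KCL at each unknown node (sum of currents leaving = 0; resistances in Ω):
  Node 1: (V_1 - 15)/30 + (V_1 - 0)/30 = 0
Collecting terms: 0.06667 × V_1 = 0.5  =>  V_1 = 7.5 V
The requested potential is V_1 = 7.5 V.

Final answer: V_1 = 7.5 V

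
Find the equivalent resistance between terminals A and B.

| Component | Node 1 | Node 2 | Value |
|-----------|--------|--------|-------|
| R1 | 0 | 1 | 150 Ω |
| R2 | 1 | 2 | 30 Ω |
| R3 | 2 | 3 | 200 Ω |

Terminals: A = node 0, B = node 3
Reduce the network between node 0 (A) and node 3 (B) by series/parallel combination:
  Rs1 = R1 + R2 (series, joined only at node 1) = 150 + 30 = 180 Ω
  Rs2 = R3 + Rs1 (series, joined only at node 2) = 200 + 180 = 380 Ω
R_eq = 380 Ω

Final answer: 380 Ω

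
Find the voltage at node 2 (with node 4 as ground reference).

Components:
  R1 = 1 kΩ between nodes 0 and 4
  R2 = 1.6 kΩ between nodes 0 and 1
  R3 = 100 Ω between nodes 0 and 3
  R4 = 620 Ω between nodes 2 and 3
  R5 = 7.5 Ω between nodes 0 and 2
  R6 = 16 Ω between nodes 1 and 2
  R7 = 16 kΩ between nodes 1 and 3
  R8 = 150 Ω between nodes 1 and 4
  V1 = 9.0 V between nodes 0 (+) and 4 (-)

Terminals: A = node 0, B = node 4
Nodal analysis, taking node 4 as the 0 V reference.
Source V1 fixes V_0 = 9 V.
KCL at each unknown node (sum of currents leaving = 0; resistances in Ω):
  Node 1: (V_1 - 9)/1600 + (V_1 - V_2)/16 + (V_1 - V_3)/16000 + (V_1 - 0)/150 = 0
  Node 2: (V_2 - V_3)/620 + (V_2 - 9)/7.5 + (V_2 - V_1)/16 = 0
  Node 3: (V_3 - 9)/100 + (V_3 - V_2)/620 + (V_3 - V_1)/16000 = 0
Collecting terms (coefficients in siemens):
  0.06985·V_1 - 0.0625·V_2 - 0.0000625·V_3 = 0.005625
  0.1974·V_2 - 0.0625·V_1 - 0.001613·V_3 = 1.2
  0.01168·V_3 - 0.0000625·V_1 - 0.001613·V_2 = 0.09
Solving these 3 simultaneous equations (Gaussian elimination) gives:
  V_1 = 7.801 V, V_2 = 8.62 V, V_3 = 8.941 V
The requested potential is V_2 = 8.62 V.

Final answer: V_2 = 8.62 V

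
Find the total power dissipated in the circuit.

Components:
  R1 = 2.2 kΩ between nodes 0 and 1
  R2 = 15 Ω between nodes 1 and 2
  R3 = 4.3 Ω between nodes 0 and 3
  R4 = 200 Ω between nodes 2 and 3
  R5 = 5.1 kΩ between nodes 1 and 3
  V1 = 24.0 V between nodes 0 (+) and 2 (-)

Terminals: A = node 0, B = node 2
Nodal analysis, taking node 2 as the 0 V reference.
Source V1 fixes V_0 = 24 V.
KCL at each unknown node (sum of currents leaving = 0; resistances in Ω):
  Node 1: (V_1 - 24)/2200 + (V_1 - 0)/15 + (V_1 - V_3)/5100 = 0
  Node 3: (V_3 - 24)/4.3 + (V_3 - 0)/200 + (V_3 - V_1)/5100 = 0
Collecting terms (coefficients in siemens):
  0.06732·V_1 - 0.0001961·V_3 = 0.01091
  0.2378·V_3 - 0.0001961·V_1 = 5.581
Determinant D = (0.06732)(0.2378) - (-0.0001961)(-0.0001961) = 0.016
V_1 = [(0.01091)(0.2378) - (-0.0001961)(5.581)]/D = 0.2304 V
V_3 = [(0.06732)(5.581) - (0.01091)(-0.0001961)]/D = 23.48 V
Power in each resistor, P = (ΔV)²/R:
  P_R1 = (24 - 0.2304)²/2200 = 0.2568 W
  P_R2 = (0.2304 - 0)²/15 = 0.00354 W
  P_R3 = (24 - 23.48)²/4.3 = 0.06393 W
  P_R4 = (0 - 23.48)²/200 = 2.756 W
  P_R5 = (0.2304 - 23.48)²/5100 = 0.1059 W
P_total = P_R1 + P_R2 + P_R3 + P_R4 + P_R5 = 3.186 W

Final answer: 3.186 W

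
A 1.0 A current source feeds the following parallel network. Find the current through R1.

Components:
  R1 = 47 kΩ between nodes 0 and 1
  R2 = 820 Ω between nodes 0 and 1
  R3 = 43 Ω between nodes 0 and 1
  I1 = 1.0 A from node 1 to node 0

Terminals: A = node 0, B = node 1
All resistors sit directly between nodes 0 and 1, so they are in parallel and share one voltage V; the full source current 1 A splits among them.
1/R_par = 1/47000 + 1/820 + 1/43 = 0.0245 S  =>  R_par = 40.82 Ω
V = I × R_par = 1 × 40.82 = 40.82 V
I_R1 = V/R1 = 40.82/47000 = 0.0008686 A

Final answer: 0.0008686 A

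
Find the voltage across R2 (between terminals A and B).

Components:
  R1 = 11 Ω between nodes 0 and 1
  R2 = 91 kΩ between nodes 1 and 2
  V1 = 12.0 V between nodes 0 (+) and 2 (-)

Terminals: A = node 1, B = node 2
R1 and R2 are in series across V1 (node 0 → node 1 → node 2), and the output A–B is taken across R2, so this is a voltage divider.
Series current: I = V1/(R1 + R2) = 12/(11 + 91000) = 12/91010 = 0.0001319 A
V_R2 = I × R2 = V1 × R2/(R1 + R2) = 12 × 91000/91010 = 12 V

Final answer: 12 V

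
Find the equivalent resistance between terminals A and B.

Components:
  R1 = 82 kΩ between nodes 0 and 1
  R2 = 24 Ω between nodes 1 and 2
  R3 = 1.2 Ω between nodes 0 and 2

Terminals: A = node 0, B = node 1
Reduce the network between node 0 (A) and node 1 (B) by series/parallel combination:
  Rs1 = R3 + R2 (series, joined only at node 2) = 1.2 + 24 = 25.2 Ω
  Rp1 = R1 ‖ Rs1 (parallel, both between nodes 0 and 1) = 1/(1/82000 + 1/25.2) = 25.19 Ω
R_eq = 25.19 Ω

Final answer: 25.19 Ω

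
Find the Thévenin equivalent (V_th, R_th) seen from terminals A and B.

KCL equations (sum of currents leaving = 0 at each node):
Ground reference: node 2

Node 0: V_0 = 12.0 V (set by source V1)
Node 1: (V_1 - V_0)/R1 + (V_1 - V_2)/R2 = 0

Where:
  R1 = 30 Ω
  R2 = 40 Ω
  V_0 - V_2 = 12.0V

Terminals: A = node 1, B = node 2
Step 1 — V_th is the open-circuit voltage V_A - V_B (nothing connected across the terminals).
Nodal analysis, taking node 2 as the 0 V reference.
Source V1 fixes V_0 = 12 V.
KCL at each unknown node (sum of currents leaving = 0; resistances in Ω):
  Node 1: (V_1 - 12)/30 + (V_1 - 0)/40 = 0
Collecting terms: 0.05833 × V_1 = 0.4  =>  V_1 = 6.857 V
V_th = V_1 - V_2 = 6.857 - 0 = 6.857 V
Step 2 — R_th: zero the source — replace V1 by a short circuit (node 2 merges into node 0) — and find the resistance seen between A (node 1) and B (node 0).
Reduce the network between node 1 (A) and node 0 (B) by series/parallel combination:
  Rp1 = R1 ‖ R2 (parallel, both between nodes 0 and 1) = 1/(1/30 + 1/40) = 17.14 Ω
R_th = 17.14 Ω

Final answer: V_th = 6.857 V, R_th = 17.14 Ω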